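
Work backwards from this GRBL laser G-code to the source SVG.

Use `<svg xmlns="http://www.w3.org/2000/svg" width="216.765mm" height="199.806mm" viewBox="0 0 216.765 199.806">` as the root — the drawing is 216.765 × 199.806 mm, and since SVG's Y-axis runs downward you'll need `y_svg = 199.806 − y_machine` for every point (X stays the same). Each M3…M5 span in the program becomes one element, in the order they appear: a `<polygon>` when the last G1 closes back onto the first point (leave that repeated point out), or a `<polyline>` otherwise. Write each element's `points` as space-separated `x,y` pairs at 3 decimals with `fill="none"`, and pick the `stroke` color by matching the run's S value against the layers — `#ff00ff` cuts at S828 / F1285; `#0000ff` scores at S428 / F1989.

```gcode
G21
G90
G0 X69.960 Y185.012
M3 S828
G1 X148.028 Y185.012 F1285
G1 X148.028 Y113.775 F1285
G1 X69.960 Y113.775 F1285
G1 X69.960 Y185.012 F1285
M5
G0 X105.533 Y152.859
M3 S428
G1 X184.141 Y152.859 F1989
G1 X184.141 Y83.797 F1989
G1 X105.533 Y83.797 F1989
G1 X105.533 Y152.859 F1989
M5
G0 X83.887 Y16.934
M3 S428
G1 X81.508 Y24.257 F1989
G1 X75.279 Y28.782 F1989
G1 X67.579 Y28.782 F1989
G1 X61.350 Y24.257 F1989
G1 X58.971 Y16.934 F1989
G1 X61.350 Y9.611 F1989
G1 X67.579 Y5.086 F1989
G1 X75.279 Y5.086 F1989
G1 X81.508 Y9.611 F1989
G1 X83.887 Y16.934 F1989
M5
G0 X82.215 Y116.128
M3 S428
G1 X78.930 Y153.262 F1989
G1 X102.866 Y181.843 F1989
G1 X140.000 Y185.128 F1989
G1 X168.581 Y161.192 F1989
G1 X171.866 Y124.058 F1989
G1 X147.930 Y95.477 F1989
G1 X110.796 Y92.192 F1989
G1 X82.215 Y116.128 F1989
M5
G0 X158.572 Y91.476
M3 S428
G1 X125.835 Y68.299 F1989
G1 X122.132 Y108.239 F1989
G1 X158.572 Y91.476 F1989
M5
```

<svg xmlns="http://www.w3.org/2000/svg" width="216.765mm" height="199.806mm" viewBox="0 0 216.765 199.806">
  <polygon points="69.960,14.794 148.028,14.794 148.028,86.031 69.960,86.031" fill="none" stroke="#ff00ff"/>
  <polygon points="105.533,46.947 184.141,46.947 184.141,116.009 105.533,116.009" fill="none" stroke="#0000ff"/>
  <polygon points="83.887,182.872 81.508,175.549 75.279,171.024 67.579,171.024 61.350,175.549 58.971,182.872 61.350,190.195 67.579,194.720 75.279,194.720 81.508,190.195" fill="none" stroke="#0000ff"/>
  <polygon points="82.215,83.678 78.930,46.544 102.866,17.963 140.000,14.678 168.581,38.614 171.866,75.748 147.930,104.329 110.796,107.614" fill="none" stroke="#0000ff"/>
  <polygon points="158.572,108.330 125.835,131.507 122.132,91.567" fill="none" stroke="#0000ff"/>
</svg>

Machine Y-up, SVG Y-down with viewBox height 199.806, so y_svg = 199.806 − y_machine; X carries over.

Run 1: power S828 maps to stroke `#ff00ff` (cut). The run returns to its start, so emit a `<polygon>` with points (Y-flipped): 69.960,14.794 148.028,14.794 148.028,86.031 69.960,86.031.

Run 2: power S428 maps to stroke `#0000ff` (score). The run returns to its start, so emit a `<polygon>` with points (Y-flipped): 105.533,46.947 184.141,46.947 184.141,116.009 105.533,116.009.

Run 3: S428 ⇒ score layer `#0000ff`. The run returns to its start, so emit a `<polygon>` with points (Y-flipped): 83.887,182.872 81.508,175.549 75.279,171.024 67.579,171.024 61.350,175.549 58.971,182.872 61.350,190.195 67.579,194.720 75.279,194.720 81.508,190.195.

Run 4: the run's S428 means `#0000ff` (score). The run returns to its start, so emit a `<polygon>` with points (Y-flipped): 82.215,83.678 78.930,46.544 102.866,17.963 140.000,14.678 168.581,38.614 171.866,75.748 147.930,104.329 110.796,107.614.

Run 5: S428 ⇒ score layer `#0000ff`. The run returns to its start, so emit a `<polygon>` with points (Y-flipped): 158.572,108.330 125.835,131.507 122.132,91.567.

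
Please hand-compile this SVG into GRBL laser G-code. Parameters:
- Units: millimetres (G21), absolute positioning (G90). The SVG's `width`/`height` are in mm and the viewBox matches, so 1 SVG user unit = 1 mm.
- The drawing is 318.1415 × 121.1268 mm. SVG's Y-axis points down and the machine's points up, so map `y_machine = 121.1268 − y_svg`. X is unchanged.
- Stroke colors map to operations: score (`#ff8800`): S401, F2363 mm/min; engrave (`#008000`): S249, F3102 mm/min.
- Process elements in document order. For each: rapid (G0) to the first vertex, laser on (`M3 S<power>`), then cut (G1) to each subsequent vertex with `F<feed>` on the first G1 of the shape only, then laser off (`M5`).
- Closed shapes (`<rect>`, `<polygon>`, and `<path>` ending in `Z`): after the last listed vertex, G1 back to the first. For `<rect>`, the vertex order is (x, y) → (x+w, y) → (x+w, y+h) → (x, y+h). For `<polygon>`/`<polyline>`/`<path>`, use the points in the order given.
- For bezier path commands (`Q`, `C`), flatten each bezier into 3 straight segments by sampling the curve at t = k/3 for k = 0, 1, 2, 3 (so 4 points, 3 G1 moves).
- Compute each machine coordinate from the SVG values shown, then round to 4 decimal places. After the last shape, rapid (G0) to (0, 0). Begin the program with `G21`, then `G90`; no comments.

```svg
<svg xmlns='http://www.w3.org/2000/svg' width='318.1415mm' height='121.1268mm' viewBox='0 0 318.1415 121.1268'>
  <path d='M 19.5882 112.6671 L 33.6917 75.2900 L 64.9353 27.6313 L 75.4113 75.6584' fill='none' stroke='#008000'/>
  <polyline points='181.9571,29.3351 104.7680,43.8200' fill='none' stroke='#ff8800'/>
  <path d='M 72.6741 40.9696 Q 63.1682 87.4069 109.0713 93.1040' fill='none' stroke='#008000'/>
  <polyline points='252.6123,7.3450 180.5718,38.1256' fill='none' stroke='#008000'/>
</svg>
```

1 u = 1 mm; y_m = 121.1268 − y.

[1] `<path>` open polyline, #008000→engrave S249 F3102: (19.5882,8.4597) → (33.6917,45.8368) → (64.9353,93.4955) → (75.4113,45.4684)

[2] `<polyline>` line segment, #ff8800→score S401 F2363: (181.9571,91.7917) → (104.7680,77.3068)

[3] `<path>` quadratic bezier, #008000→engrave S249 F3102: (72.6741,80.1572) → (72.4934,53.7257) → (84.6258,36.3476) → (109.0713,28.0228)

[4] `<polyline>` line segment, #008000→engrave S249 F3102: (252.6123,113.7818) → (180.5718,83.0012)

G21
G90
G0 X19.5882 Y8.4597
M3 S249
G1 X33.6917 Y45.8368 F3102
G1 X64.9353 Y93.4955
G1 X75.4113 Y45.4684
M5
G0 X181.9571 Y91.7917
M3 S401
G1 X104.7680 Y77.3068 F2363
M5
G0 X72.6741 Y80.1572
M3 S249
G1 X72.4934 Y53.7257 F3102
G1 X84.6258 Y36.3476
G1 X109.0713 Y28.0228
M5
G0 X252.6123 Y113.7818
M3 S249
G1 X180.5718 Y83.0012 F3102
M5
G0 X0.0000 Y0.0000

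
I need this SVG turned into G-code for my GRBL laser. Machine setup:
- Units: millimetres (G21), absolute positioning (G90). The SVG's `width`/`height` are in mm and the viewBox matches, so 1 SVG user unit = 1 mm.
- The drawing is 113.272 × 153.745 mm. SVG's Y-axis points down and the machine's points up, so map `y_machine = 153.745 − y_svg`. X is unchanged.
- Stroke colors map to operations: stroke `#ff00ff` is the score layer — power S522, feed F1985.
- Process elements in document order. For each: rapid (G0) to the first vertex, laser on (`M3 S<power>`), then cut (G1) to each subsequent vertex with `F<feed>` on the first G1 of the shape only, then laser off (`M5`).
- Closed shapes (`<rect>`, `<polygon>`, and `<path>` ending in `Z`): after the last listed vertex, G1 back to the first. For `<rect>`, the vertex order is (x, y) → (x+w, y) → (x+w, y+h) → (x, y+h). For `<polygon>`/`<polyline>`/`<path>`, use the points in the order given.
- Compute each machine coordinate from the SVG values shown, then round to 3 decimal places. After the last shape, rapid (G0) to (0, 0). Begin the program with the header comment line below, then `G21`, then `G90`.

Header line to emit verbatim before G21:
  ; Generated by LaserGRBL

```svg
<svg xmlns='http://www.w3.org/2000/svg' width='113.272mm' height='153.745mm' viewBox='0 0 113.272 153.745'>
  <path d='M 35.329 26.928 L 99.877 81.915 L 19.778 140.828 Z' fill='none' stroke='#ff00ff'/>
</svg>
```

1 u = 1 mm; y_m = 153.745 − y.

[1] `<path>` closed polygon, #ff00ff→score S522 F1985: (35.329,126.817) → (99.877,71.830) → (19.778,12.917) → (35.329,126.817) (closed)

; Generated by LaserGRBL
G21
G90
G0 X35.329 Y126.817
M3 S522
G1 X99.877 Y71.830 F1985
G1 X19.778 Y12.917
G1 X35.329 Y126.817
M5
G0 X0.000 Y0.000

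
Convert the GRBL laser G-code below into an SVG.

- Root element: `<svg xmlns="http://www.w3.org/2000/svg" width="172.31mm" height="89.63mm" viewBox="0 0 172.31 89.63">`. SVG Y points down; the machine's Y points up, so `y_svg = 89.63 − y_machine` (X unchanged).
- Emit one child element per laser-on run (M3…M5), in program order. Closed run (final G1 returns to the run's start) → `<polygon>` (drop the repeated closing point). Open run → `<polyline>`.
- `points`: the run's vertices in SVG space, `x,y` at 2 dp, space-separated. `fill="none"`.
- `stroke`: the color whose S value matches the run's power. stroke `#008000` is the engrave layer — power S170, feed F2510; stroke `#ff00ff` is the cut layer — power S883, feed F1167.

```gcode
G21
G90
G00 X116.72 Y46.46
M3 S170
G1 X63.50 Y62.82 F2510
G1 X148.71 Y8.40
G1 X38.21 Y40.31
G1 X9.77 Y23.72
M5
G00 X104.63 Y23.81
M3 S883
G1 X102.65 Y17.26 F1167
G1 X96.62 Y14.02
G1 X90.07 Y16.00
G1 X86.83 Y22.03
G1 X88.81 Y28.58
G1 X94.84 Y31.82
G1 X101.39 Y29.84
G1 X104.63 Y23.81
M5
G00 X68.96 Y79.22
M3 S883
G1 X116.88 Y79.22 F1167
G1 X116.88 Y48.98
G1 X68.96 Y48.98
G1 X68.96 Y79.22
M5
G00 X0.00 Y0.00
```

<svg xmlns="http://www.w3.org/2000/svg" width="172.31mm" height="89.63mm" viewBox="0 0 172.31 89.63">
  <polyline points="116.72,43.17 63.50,26.81 148.71,81.23 38.21,49.32 9.77,65.91" fill="none" stroke="#008000"/>
  <polygon points="104.63,65.82 102.65,72.37 96.62,75.61 90.07,73.63 86.83,67.60 88.81,61.05 94.84,57.81 101.39,59.79" fill="none" stroke="#ff00ff"/>
  <polygon points="68.96,10.41 116.88,10.41 116.88,40.65 68.96,40.65" fill="none" stroke="#ff00ff"/>
</svg>

y_svg = 89.63 − y_m.

[1] S170→`#008000` (engrave); open run; points: 116.72,43.17 63.50,26.81 148.71,81.23 38.21,49.32 9.77,65.91

[2] S883→`#ff00ff` (cut); closed run; points: 104.63,65.82 102.65,72.37 96.62,75.61 90.07,73.63 86.83,67.60 88.81,61.05 94.84,57.81 101.39,59.79

[3] S883→`#ff00ff` (cut); closed run; points: 68.96,10.41 116.88,10.41 116.88,40.65 68.96,40.65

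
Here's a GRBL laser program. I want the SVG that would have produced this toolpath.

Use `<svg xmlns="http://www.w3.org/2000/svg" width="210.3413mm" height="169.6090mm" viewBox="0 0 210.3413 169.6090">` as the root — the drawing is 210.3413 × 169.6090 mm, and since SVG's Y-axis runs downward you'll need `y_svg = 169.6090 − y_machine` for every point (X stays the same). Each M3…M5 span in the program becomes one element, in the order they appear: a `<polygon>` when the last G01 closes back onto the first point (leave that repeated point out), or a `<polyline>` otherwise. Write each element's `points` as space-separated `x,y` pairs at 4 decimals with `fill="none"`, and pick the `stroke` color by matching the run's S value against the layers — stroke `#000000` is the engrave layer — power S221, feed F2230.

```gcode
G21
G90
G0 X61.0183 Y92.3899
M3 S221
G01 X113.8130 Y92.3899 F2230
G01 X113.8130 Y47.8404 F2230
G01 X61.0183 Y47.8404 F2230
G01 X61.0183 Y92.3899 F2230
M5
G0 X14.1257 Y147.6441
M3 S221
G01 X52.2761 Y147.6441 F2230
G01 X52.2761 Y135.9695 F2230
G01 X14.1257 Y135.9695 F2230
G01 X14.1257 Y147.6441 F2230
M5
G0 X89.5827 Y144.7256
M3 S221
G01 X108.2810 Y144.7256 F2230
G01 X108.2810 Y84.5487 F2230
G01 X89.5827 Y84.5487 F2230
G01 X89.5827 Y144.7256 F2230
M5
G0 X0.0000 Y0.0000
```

<svg xmlns="http://www.w3.org/2000/svg" width="210.3413mm" height="169.6090mm" viewBox="0 0 210.3413 169.6090">
  <polygon points="61.0183,77.2191 113.8130,77.2191 113.8130,121.7686 61.0183,121.7686" fill="none" stroke="#000000"/>
  <polygon points="14.1257,21.9649 52.2761,21.9649 52.2761,33.6395 14.1257,33.6395" fill="none" stroke="#000000"/>
  <polygon points="89.5827,24.8834 108.2810,24.8834 108.2810,85.0603 89.5827,85.0603" fill="none" stroke="#000000"/>
</svg>

Machine Y-up, SVG Y-down with viewBox height 169.6090, so y_svg = 169.6090 − y_machine; X carries over. Every run uses S221, so all elements get stroke `#000000` (engrave).

Run 1: The run returns to its start, so emit a `<polygon>` with points (Y-flipped): 61.0183,77.2191 113.8130,77.2191 113.8130,121.7686 61.0183,121.7686.

Run 2: The run returns to its start, so emit a `<polygon>` with points (Y-flipped): 14.1257,21.9649 52.2761,21.9649 52.2761,33.6395 14.1257,33.6395.

Run 3: The run returns to its start, so emit a `<polygon>` with points (Y-flipped): 89.5827,24.8834 108.2810,24.8834 108.2810,85.0603 89.5827,85.0603.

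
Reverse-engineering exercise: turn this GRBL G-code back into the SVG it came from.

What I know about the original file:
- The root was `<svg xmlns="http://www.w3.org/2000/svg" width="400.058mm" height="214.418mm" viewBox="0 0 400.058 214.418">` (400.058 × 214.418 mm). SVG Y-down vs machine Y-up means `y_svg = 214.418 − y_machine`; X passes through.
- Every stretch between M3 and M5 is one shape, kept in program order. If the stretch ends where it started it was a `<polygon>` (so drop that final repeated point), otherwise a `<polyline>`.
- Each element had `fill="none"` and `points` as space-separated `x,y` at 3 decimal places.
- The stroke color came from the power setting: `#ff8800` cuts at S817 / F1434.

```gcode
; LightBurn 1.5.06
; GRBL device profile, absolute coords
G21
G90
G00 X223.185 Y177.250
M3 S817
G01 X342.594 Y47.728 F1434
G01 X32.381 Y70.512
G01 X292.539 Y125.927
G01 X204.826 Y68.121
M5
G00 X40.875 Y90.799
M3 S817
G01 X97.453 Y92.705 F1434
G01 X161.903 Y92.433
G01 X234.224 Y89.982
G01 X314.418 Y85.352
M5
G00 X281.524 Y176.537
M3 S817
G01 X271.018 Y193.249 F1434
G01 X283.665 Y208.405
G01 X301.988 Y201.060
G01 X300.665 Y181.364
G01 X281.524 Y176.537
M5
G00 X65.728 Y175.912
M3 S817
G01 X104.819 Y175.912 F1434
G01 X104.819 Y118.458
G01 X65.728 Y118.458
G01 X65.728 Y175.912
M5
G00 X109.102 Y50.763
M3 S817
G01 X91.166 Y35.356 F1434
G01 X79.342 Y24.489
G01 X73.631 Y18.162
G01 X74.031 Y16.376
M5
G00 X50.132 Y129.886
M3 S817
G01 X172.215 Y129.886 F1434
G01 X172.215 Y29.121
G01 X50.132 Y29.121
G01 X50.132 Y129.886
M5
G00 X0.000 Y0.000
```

<svg xmlns="http://www.w3.org/2000/svg" width="400.058mm" height="214.418mm" viewBox="0 0 400.058 214.418">
  <polyline points="223.185,37.168 342.594,166.690 32.381,143.906 292.539,88.491 204.826,146.297" fill="none" stroke="#ff8800"/>
  <polyline points="40.875,123.619 97.453,121.713 161.903,121.985 234.224,124.436 314.418,129.066" fill="none" stroke="#ff8800"/>
  <polygon points="281.524,37.881 271.018,21.169 283.665,6.013 301.988,13.358 300.665,33.054" fill="none" stroke="#ff8800"/>
  <polygon points="65.728,38.506 104.819,38.506 104.819,95.960 65.728,95.960" fill="none" stroke="#ff8800"/>
  <polyline points="109.102,163.655 91.166,179.062 79.342,189.929 73.631,196.256 74.031,198.042" fill="none" stroke="#ff8800"/>
  <polygon points="50.132,84.532 172.215,84.532 172.215,185.297 50.132,185.297" fill="none" stroke="#ff8800"/>
</svg>

y_svg = 214.418 − y_m. Every run uses S817, so all elements get stroke `#ff8800` (cut).

[1] open run; points: 223.185,37.168 342.594,166.690 32.381,143.906 292.539,88.491 204.826,146.297

[2] open run; points: 40.875,123.619 97.453,121.713 161.903,121.985 234.224,124.436 314.418,129.066

[3] closed run; points: 281.524,37.881 271.018,21.169 283.665,6.013 301.988,13.358 300.665,33.054

[4] closed run; points: 65.728,38.506 104.819,38.506 104.819,95.960 65.728,95.960

[5] open run; points: 109.102,163.655 91.166,179.062 79.342,189.929 73.631,196.256 74.031,198.042

[6] closed run; points: 50.132,84.532 172.215,84.532 172.215,185.297 50.132,185.297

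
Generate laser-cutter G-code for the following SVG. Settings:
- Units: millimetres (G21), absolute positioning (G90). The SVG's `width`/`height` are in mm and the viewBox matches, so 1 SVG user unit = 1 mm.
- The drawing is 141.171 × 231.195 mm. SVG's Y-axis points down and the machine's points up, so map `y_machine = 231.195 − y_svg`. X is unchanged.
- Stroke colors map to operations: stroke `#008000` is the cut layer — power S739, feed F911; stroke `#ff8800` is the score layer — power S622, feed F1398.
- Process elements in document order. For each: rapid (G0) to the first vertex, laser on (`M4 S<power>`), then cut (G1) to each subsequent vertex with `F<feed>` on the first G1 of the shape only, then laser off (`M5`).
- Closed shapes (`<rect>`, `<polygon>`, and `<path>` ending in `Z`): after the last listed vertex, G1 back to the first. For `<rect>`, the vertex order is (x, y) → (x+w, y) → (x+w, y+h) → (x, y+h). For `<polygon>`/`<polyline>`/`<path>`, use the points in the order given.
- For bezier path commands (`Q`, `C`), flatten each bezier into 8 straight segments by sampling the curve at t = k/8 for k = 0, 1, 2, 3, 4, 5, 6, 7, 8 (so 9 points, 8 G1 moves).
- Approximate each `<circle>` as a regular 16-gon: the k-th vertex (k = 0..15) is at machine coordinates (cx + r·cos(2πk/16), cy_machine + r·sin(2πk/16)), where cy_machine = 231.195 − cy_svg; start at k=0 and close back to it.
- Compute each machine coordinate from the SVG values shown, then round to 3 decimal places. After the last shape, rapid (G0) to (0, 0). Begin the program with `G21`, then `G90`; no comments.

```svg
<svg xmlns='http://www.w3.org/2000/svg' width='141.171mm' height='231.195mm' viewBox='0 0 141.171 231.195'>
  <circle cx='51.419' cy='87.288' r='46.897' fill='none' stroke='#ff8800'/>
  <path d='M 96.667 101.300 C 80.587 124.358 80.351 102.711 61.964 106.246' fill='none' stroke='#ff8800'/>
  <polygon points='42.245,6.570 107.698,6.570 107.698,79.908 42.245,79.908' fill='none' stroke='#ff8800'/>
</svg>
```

G21
G90
G0 X98.316 Y143.907
M4 S622
G1 X94.746 Y161.854 F1398
G1 X84.580 Y177.068
G1 X69.366 Y187.234
G1 X51.419 Y190.804
G1 X33.472 Y187.234
G1 X18.258 Y177.068
G1 X8.092 Y161.854
G1 X4.522 Y143.907
G1 X8.092 Y125.960
G1 X18.258 Y110.746
G1 X33.472 Y100.580
G1 X51.419 Y97.010
G1 X69.366 Y100.580
G1 X84.580 Y110.746
G1 X94.746 Y125.960
G1 X98.316 Y143.907
M5
G0 X96.667 Y129.895
M4 S622
G1 X91.313 Y123.207 F1398
G1 X87.047 Y119.892
G1 X83.468 Y119.129
G1 X80.181 Y120.101
G1 X76.785 Y121.988
G1 X72.882 Y123.971
G1 X68.075 Y125.231
G1 X61.964 Y124.949
M5
G0 X42.245 Y224.625
M4 S622
G1 X107.698 Y224.625 F1398
G1 X107.698 Y151.287
G1 X42.245 Y151.287
G1 X42.245 Y224.625
M5
G0 X0.000 Y0.000

viewBox `0 0 141.171 231.195` with mm width/height → 1 unit = 1 mm. Flip: y_m = 231.195 − y_svg.

**Shape 1** — `<circle>` circle, stroke `#ff8800` → score (S622, F1398). Machine vertices: (98.316,143.907) → (94.746,161.854) → (84.580,177.068) → (69.366,187.234) → (51.419,190.804) → (33.472,187.234) → (18.258,177.068) → (8.092,161.854) → (4.522,143.907) → (8.092,125.960) → (18.258,110.746) → (33.472,100.580) → (51.419,97.010) → (69.366,100.580) → (84.580,110.746) → (94.746,125.960) → (98.316,143.907). Closed: final G1 returns to the first vertex.

**Shape 2** — `<path>` cubic bezier, stroke `#ff8800` → score (S622, F1398). Control points (SVG): P0=(96.667,101.300), P1=(80.587,124.358), P2=(80.351,102.711), P3=(61.964,106.246); sampled at t=k/8. Machine vertices: (96.667,129.895) → (91.313,123.207) → (87.047,119.892) → (83.468,119.129) → (80.181,120.101) → (76.785,121.988) → (72.882,123.971) → (68.075,125.231) → (61.964,124.949). Open path.

**Shape 3** — `<polygon>` rectangle, stroke `#ff8800` → score (S622, F1398). Machine vertices: (42.245,224.625) → (107.698,224.625) → (107.698,151.287) → (42.245,151.287) → (42.245,224.625). Closed: final G1 returns to the first vertex.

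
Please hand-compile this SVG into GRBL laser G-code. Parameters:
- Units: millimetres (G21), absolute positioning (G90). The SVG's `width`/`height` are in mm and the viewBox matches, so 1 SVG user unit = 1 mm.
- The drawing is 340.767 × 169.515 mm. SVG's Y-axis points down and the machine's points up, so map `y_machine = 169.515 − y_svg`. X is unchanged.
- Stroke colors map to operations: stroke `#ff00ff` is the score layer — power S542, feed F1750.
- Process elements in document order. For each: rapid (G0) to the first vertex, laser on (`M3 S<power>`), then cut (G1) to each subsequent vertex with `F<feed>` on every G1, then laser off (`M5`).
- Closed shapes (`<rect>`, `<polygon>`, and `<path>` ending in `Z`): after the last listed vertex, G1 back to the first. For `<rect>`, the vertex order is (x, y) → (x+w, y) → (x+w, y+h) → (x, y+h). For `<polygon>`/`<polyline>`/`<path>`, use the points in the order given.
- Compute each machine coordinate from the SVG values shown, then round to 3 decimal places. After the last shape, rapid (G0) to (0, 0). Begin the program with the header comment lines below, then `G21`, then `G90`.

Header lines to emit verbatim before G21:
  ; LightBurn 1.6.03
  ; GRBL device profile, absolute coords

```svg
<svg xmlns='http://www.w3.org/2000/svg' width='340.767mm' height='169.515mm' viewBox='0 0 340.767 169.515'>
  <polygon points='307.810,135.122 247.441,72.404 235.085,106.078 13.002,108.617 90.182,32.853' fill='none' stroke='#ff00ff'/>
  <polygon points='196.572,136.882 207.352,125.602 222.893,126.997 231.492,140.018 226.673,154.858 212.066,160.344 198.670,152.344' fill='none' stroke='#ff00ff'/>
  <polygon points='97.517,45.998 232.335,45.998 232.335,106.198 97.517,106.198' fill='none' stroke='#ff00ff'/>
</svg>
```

; LightBurn 1.6.03
; GRBL device profile, absolute coords
G21
G90
G0 X307.810 Y34.393
M3 S542
G1 X247.441 Y97.111 F1750
G1 X235.085 Y63.437 F1750
G1 X13.002 Y60.898 F1750
G1 X90.182 Y136.662 F1750
G1 X307.810 Y34.393 F1750
M5
G0 X196.572 Y32.633
M3 S542
G1 X207.352 Y43.913 F1750
G1 X222.893 Y42.518 F1750
G1 X231.492 Y29.497 F1750
G1 X226.673 Y14.657 F1750
G1 X212.066 Y9.171 F1750
G1 X198.670 Y17.171 F1750
G1 X196.572 Y32.633 F1750
M5
G0 X97.517 Y123.517
M3 S542
G1 X232.335 Y123.517 F1750
G1 X232.335 Y63.317 F1750
G1 X97.517 Y63.317 F1750
G1 X97.517 Y123.517 F1750
M5
G0 X0.000 Y0.000

Since the viewBox matches the mm dimensions, user units are millimetres directly. The only transform is the Y-flip y_m = 169.515 − y_svg.

Shape 1 is a closed polygon drawn with `<polygon>`. Its stroke #ff00ff means score at S542, F1750. After flipping Y the toolpath is (307.810,34.393) → (247.441,97.111) → (235.085,63.437) → (13.002,60.898) → (90.182,136.662) → (307.810,34.393), returning to the start.

Shape 2 is a regular polygon drawn with `<polygon>`. Its stroke #ff00ff means score at S542, F1750. After flipping Y the toolpath is (196.572,32.633) → (207.352,43.913) → (222.893,42.518) → (231.492,29.497) → (226.673,14.657) → (212.066,9.171) → (198.670,17.171) → (196.572,32.633), returning to the start.

Shape 3 is a rectangle drawn with `<polygon>`. Its stroke #ff00ff means score at S542, F1750. After flipping Y the toolpath is (97.517,123.517) → (232.335,123.517) → (232.335,63.317) → (97.517,63.317) → (97.517,123.517), returning to the start.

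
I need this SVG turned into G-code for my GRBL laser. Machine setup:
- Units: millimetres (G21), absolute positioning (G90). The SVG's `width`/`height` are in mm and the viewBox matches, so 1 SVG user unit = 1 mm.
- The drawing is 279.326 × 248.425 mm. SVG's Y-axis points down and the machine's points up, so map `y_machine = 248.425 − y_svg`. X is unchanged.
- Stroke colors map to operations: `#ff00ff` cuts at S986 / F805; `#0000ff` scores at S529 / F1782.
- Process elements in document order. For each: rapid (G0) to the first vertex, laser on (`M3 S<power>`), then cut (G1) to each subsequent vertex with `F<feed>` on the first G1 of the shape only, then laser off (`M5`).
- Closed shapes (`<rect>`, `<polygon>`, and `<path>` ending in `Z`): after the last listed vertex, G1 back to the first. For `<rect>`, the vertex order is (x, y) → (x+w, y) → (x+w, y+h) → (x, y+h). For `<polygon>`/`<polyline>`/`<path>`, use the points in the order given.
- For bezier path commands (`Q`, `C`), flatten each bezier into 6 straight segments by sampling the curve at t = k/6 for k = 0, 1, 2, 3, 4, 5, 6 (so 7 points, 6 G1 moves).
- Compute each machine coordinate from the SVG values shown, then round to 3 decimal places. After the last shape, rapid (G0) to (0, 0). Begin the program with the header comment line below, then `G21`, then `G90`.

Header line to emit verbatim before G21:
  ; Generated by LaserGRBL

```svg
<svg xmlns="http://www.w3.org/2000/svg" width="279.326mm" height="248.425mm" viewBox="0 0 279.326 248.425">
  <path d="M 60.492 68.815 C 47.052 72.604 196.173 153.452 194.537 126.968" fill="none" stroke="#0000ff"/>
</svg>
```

; Generated by LaserGRBL
G21
G90
G0 X60.492 Y179.610
M3 S529
G1 X65.868 Y172.148 F1782
G1 X89.635 Y156.964
G1 X123.088 Y139.181
G1 X157.525 Y123.921
G1 X184.242 Y116.306
G1 X194.537 Y121.457
M5
G0 X0.000 Y0.000

viewBox `0 0 279.326 248.425` with mm width/height → 1 unit = 1 mm. Flip: y_m = 248.425 − y_svg.

**Shape 1** — `<path>` cubic bezier, stroke `#0000ff` → score (S529, F1782). Control points (SVG): P0=(60.492,68.815), P1=(47.052,72.604), P2=(196.173,153.452), P3=(194.537,126.968); sampled at t=k/6. Machine vertices: (60.492,179.610) → (65.868,172.148) → (89.635,156.964) → (123.088,139.181) → (157.525,123.921) → (184.242,116.306) → (194.537,121.457). Open path.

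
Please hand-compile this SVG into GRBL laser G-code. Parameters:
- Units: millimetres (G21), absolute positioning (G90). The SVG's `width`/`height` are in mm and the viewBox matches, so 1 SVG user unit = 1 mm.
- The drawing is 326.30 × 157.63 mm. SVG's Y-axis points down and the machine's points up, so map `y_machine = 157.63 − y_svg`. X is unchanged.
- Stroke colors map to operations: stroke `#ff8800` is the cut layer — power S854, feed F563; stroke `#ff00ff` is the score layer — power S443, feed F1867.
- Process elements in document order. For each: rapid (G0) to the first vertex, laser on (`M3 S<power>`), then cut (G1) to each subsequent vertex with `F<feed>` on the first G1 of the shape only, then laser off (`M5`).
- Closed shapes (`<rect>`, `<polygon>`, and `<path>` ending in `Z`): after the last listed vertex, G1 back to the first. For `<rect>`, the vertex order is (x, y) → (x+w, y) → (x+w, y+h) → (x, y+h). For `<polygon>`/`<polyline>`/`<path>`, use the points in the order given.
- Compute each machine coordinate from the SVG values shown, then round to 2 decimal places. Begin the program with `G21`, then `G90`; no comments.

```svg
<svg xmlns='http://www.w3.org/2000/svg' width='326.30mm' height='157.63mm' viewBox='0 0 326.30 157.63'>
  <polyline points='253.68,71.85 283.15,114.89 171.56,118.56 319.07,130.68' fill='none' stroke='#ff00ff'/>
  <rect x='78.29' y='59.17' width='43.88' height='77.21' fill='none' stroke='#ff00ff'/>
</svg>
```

Since the viewBox matches the mm dimensions, user units are millimetres directly. The only transform is the Y-flip y_m = 157.63 − y_svg.

Shape 1 is a open polyline drawn with `<polyline>`. Its stroke #ff00ff means score at S443, F1867. After flipping Y the toolpath is (253.68,85.78) → (283.15,42.74) → (171.56,39.07) → (319.07,26.95).

Shape 2 is a rectangle drawn with `<rect>`. Its stroke #ff00ff means score at S443, F1867. After flipping Y the toolpath is (78.29,98.46) → (122.17,98.46) → (122.17,21.25) → (78.29,21.25) → (78.29,98.46), returning to the start.

G21
G90
G0 X253.68 Y85.78
M3 S443
G1 X283.15 Y42.74 F1867
G1 X171.56 Y39.07
G1 X319.07 Y26.95
M5
G0 X78.29 Y98.46
M3 S443
G1 X122.17 Y98.46 F1867
G1 X122.17 Y21.25
G1 X78.29 Y21.25
G1 X78.29 Y98.46
M5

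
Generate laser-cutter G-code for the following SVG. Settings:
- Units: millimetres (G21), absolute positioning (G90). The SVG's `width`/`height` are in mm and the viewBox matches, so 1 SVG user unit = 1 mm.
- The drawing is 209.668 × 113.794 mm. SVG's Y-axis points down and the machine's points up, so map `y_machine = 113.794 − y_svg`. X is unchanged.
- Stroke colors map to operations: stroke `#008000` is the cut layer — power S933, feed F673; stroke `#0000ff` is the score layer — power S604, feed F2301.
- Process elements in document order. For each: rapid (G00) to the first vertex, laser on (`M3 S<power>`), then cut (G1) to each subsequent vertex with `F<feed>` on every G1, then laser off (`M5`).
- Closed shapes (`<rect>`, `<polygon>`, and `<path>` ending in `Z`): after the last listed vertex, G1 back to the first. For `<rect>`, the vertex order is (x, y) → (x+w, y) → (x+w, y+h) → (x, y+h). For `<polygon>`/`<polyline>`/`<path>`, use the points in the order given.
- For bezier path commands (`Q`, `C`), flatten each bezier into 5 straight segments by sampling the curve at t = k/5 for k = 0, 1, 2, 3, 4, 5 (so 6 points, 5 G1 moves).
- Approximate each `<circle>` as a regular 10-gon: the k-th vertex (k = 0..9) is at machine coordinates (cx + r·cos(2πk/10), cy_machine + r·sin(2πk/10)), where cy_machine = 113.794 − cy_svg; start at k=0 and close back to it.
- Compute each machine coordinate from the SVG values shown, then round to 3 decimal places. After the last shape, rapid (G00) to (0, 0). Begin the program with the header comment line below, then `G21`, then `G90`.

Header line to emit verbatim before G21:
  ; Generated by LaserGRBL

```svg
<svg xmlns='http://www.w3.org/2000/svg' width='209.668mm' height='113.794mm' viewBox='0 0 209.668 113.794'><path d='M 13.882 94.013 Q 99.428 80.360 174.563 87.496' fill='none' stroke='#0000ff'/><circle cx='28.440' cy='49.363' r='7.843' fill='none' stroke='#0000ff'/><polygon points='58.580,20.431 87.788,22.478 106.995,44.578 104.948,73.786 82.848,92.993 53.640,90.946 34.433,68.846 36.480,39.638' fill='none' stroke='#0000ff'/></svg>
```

Since the viewBox matches the mm dimensions, user units are millimetres directly. The only transform is the Y-flip y_m = 113.794 − y_svg.

Shape 1 is a quadratic bezier drawn with `<path>`. Its stroke #0000ff means score at S604, F2301. After flipping Y the toolpath is (13.882,19.781) → (47.684,24.411) → (80.653,27.377) → (112.789,28.681) → (144.093,28.321) → (174.563,26.298).

Shape 2 is a circle drawn with `<circle>`. Its stroke #0000ff means score at S604, F2301. After flipping Y the toolpath is (36.283,64.431) → (34.785,69.041) → (30.864,71.890) → (26.016,71.890) → (22.095,69.041) → (20.597,64.431) → (22.095,59.821) → (26.016,56.972) → (30.864,56.972) → (34.785,59.821) → (36.283,64.431), returning to the start.

Shape 3 is a regular polygon drawn with `<polygon>`. Its stroke #0000ff means score at S604, F2301. After flipping Y the toolpath is (58.580,93.363) → (87.788,91.316) → (106.995,69.216) → (104.948,40.008) → (82.848,20.801) → (53.640,22.848) → (34.433,44.948) → (36.480,74.156) → (58.580,93.363), returning to the start.

; Generated by LaserGRBL
G21
G90
G00 X13.882 Y19.781
M3 S604
G1 X47.684 Y24.411 F2301
G1 X80.653 Y27.377 F2301
G1 X112.789 Y28.681 F2301
G1 X144.093 Y28.321 F2301
G1 X174.563 Y26.298 F2301
M5
G00 X36.283 Y64.431
M3 S604
G1 X34.785 Y69.041 F2301
G1 X30.864 Y71.890 F2301
G1 X26.016 Y71.890 F2301
G1 X22.095 Y69.041 F2301
G1 X20.597 Y64.431 F2301
G1 X22.095 Y59.821 F2301
G1 X26.016 Y56.972 F2301
G1 X30.864 Y56.972 F2301
G1 X34.785 Y59.821 F2301
G1 X36.283 Y64.431 F2301
M5
G00 X58.580 Y93.363
M3 S604
G1 X87.788 Y91.316 F2301
G1 X106.995 Y69.216 F2301
G1 X104.948 Y40.008 F2301
G1 X82.848 Y20.801 F2301
G1 X53.640 Y22.848 F2301
G1 X34.433 Y44.948 F2301
G1 X36.480 Y74.156 F2301
G1 X58.580 Y93.363 F2301
M5
G00 X0.000 Y0.000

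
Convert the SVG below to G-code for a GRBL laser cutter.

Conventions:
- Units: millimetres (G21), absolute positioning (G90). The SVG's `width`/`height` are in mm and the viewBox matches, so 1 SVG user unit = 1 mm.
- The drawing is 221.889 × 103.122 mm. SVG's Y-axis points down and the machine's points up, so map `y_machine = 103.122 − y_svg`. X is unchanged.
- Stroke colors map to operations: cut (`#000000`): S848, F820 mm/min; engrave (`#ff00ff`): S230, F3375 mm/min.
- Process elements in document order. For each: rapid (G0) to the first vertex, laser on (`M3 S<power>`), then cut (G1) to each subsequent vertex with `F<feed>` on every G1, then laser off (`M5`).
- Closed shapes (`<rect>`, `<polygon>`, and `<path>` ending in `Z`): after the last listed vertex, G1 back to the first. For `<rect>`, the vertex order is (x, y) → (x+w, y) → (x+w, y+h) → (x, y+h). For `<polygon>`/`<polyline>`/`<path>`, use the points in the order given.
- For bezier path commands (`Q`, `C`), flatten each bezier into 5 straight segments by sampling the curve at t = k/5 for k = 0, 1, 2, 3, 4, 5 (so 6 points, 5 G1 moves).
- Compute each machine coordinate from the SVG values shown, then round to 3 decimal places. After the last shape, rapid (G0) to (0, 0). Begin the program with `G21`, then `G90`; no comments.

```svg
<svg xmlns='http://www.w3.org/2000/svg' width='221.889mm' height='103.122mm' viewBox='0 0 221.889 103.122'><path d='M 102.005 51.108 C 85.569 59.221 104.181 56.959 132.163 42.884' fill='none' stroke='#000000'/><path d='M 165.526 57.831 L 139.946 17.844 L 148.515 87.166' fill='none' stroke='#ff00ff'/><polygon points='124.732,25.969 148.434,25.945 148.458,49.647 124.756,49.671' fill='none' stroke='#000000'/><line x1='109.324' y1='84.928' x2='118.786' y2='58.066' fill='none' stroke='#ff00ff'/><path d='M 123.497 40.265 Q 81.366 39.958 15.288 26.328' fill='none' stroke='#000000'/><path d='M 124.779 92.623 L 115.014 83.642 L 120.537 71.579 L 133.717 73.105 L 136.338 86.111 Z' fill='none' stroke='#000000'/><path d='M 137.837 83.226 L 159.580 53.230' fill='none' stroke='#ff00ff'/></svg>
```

G21
G90
G0 X102.005 Y52.014
M3 S848
G1 X96.144 Y48.403 F820
G1 X97.461 Y47.350 F820
G1 X104.726 Y48.926 F820
G1 X116.704 Y53.199 F820
G1 X132.163 Y60.238 F820
M5
G0 X165.526 Y45.291
M3 S230
G1 X139.946 Y85.278 F3375
G1 X148.515 Y15.956 F3375
M5
G0 X124.732 Y77.153
M3 S848
G1 X148.434 Y77.177 F820
G1 X148.458 Y53.475 F820
G1 X124.756 Y53.451 F820
G1 X124.732 Y77.153 F820
M5
G0 X109.324 Y18.194
M3 S230
G1 X118.786 Y45.056 F3375
M5
G0 X123.497 Y62.857
M3 S848
G1 X105.687 Y63.513 F820
G1 X85.961 Y65.234 F820
G1 X64.319 Y68.022 F820
G1 X40.761 Y71.875 F820
G1 X15.288 Y76.794 F820
M5
G0 X124.779 Y10.499
M3 S848
G1 X115.014 Y19.480 F820
G1 X120.537 Y31.543 F820
G1 X133.717 Y30.017 F820
G1 X136.338 Y17.011 F820
G1 X124.779 Y10.499 F820
M5
G0 X137.837 Y19.896
M3 S230
G1 X159.580 Y49.892 F3375
M5
G0 X0.000 Y0.000

1 u = 1 mm; y_m = 103.122 − y.

[1] `<path>` cubic bezier, #000000→cut S848 F820: (102.005,52.014) → (96.144,48.403) → (97.461,47.350) → (104.726,48.926) → (116.704,53.199) → (132.163,60.238)

[2] `<path>` open polyline, #ff00ff→engrave S230 F3375: (165.526,45.291) → (139.946,85.278) → (148.515,15.956)

[3] `<polygon>` regular polygon, #000000→cut S848 F820: (124.732,77.153) → (148.434,77.177) → (148.458,53.475) → (124.756,53.451) → (124.732,77.153) (closed)

[4] `<line>` line segment, #ff00ff→engrave S230 F3375: (109.324,18.194) → (118.786,45.056)

[5] `<path>` quadratic bezier, #000000→cut S848 F820: (123.497,62.857) → (105.687,63.513) → (85.961,65.234) → (64.319,68.022) → (40.761,71.875) → (15.288,76.794)

[6] `<path>` regular polygon, #000000→cut S848 F820: (124.779,10.499) → (115.014,19.480) → (120.537,31.543) → (133.717,30.017) → (136.338,17.011) → (124.779,10.499) (closed)

[7] `<path>` line segment, #ff00ff→engrave S230 F3375: (137.837,19.896) → (159.580,49.892)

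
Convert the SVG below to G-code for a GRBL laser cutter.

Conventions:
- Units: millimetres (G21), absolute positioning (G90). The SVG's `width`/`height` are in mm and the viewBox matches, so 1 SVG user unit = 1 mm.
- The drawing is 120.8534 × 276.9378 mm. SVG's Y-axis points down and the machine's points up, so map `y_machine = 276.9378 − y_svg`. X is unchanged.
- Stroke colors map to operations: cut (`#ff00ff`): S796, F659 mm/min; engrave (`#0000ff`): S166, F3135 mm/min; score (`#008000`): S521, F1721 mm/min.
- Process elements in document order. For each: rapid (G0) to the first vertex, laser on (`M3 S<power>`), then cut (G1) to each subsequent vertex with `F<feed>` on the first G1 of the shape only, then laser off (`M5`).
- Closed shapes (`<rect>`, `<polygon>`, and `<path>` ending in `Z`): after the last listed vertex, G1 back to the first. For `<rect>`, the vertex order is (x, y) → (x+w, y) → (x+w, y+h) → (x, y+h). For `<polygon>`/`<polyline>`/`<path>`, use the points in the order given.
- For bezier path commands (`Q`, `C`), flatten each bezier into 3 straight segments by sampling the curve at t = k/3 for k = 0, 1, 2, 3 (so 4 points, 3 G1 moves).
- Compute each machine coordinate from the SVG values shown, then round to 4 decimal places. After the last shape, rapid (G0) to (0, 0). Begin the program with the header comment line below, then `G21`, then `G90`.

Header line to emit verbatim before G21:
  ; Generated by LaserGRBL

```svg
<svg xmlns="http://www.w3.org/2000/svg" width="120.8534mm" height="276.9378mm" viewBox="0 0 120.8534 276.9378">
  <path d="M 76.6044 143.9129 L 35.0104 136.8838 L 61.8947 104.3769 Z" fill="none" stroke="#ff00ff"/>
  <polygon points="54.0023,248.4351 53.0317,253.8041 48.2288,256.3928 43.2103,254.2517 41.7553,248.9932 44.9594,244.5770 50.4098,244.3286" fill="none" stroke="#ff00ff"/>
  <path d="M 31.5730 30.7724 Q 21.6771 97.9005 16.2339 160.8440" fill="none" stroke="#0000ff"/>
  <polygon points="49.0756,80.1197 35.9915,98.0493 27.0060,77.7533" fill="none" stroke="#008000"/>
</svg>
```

; Generated by LaserGRBL
G21
G90
G0 X76.6044 Y133.0249
M3 S796
G1 X35.0104 Y140.0540 F659
G1 X61.8947 Y172.5609
G1 X76.6044 Y133.0249
M5
G0 X54.0023 Y28.5027
M3 S796
G1 X53.0317 Y23.1337 F659
G1 X48.2288 Y20.5450
G1 X43.2103 Y22.6861
G1 X41.7553 Y27.9446
G1 X44.9594 Y32.3608
G1 X50.4098 Y32.6092
G1 X54.0023 Y28.5027
M5
G0 X31.5730 Y246.1654
M3 S166
G1 X25.4705 Y201.8783 F3135
G1 X20.3574 Y158.5211
G1 X16.2339 Y116.0938
M5
G0 X49.0756 Y196.8181
M3 S521
G1 X35.9915 Y178.8885 F1721
G1 X27.0060 Y199.1845
G1 X49.0756 Y196.8181
M5
G0 X0.0000 Y0.0000

Since the viewBox matches the mm dimensions, user units are millimetres directly. The only transform is the Y-flip y_m = 276.9378 − y_svg.

Shape 1 is a regular polygon drawn with `<path>`. Its stroke #ff00ff means cut at S796, F659. After flipping Y the toolpath is (76.6044,133.0249) → (35.0104,140.0540) → (61.8947,172.5609) → (76.6044,133.0249), returning to the start.

Shape 2 is a regular polygon drawn with `<polygon>`. Its stroke #ff00ff means cut at S796, F659. After flipping Y the toolpath is (54.0023,28.5027) → (53.0317,23.1337) → (48.2288,20.5450) → (43.2103,22.6861) → (41.7553,27.9446) → (44.9594,32.3608) → (50.4098,32.6092) → (54.0023,28.5027), returning to the start.

Shape 3 is a quadratic bezier drawn with `<path>`. Its stroke #0000ff means engrave at S166, F3135. After flipping Y the toolpath is (31.5730,246.1654) → (25.4705,201.8783) → (20.3574,158.5211) → (16.2339,116.0938).

Shape 4 is a regular polygon drawn with `<polygon>`. Its stroke #008000 means score at S521, F1721. After flipping Y the toolpath is (49.0756,196.8181) → (35.9915,178.8885) → (27.0060,199.1845) → (49.0756,196.8181), returning to the start.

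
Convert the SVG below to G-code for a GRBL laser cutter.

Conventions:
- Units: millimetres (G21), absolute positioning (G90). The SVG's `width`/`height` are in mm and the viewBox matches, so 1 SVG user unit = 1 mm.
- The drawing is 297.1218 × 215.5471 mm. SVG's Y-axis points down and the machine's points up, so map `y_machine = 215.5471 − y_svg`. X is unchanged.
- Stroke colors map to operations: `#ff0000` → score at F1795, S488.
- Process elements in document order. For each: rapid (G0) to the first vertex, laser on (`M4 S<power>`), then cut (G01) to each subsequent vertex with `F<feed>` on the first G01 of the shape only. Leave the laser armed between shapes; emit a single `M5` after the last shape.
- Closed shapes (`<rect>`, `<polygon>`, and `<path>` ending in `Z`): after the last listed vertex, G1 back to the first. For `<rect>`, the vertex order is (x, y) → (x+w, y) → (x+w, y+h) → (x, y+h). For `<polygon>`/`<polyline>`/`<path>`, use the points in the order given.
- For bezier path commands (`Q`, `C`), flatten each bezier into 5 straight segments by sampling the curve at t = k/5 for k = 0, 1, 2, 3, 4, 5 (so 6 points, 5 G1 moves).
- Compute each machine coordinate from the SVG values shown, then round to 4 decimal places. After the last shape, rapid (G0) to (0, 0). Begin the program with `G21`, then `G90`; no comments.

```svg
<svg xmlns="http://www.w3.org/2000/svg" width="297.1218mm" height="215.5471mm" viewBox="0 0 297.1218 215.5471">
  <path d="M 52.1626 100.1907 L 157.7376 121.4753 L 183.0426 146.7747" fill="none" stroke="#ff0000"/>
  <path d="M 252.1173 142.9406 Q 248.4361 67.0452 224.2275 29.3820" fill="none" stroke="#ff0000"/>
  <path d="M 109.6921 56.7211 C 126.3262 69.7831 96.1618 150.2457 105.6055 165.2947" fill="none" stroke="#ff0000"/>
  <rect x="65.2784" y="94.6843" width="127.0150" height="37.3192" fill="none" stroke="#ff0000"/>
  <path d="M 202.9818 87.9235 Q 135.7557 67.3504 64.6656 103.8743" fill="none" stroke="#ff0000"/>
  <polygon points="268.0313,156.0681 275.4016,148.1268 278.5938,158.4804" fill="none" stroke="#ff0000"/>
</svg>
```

Since the viewBox matches the mm dimensions, user units are millimetres directly. The only transform is the Y-flip y_m = 215.5471 − y_svg.

Shape 1 is a open polyline drawn with `<path>`. Its stroke #ff0000 means score at S488, F1795. After flipping Y the toolpath is (52.1626,115.3564) → (157.7376,94.0718) → (183.0426,68.7724).

Shape 2 is a quadratic bezier drawn with `<path>`. Its stroke #ff0000 means score at S488, F1795. After flipping Y the toolpath is (252.1173,72.6065) → (249.8237,101.4354) → (245.8880,127.2057) → (240.3100,149.9174) → (233.0898,169.5705) → (224.2275,186.1651).

Shape 3 is a cubic bezier drawn with `<path>`. Its stroke #ff0000 means score at S488, F1795. After flipping Y the toolpath is (109.6921,158.8260) → (114.7480,143.9632) → (112.7198,119.2994) → (107.7549,91.2096) → (104.0010,66.0689) → (105.6055,50.2524).

Shape 4 is a rectangle drawn with `<rect>`. Its stroke #ff0000 means score at S488, F1795. After flipping Y the toolpath is (65.2784,120.8628) → (192.2934,120.8628) → (192.2934,83.5436) → (65.2784,83.5436) → (65.2784,120.8628), returning to the start.

Shape 5 is a quadratic bezier drawn with `<path>`. Its stroke #ff0000 means score at S488, F1795. After flipping Y the toolpath is (202.9818,127.6236) → (175.9368,133.5690) → (148.5827,134.9466) → (120.9194,131.7564) → (92.9471,123.9985) → (64.6656,111.6728).

Shape 6 is a regular polygon drawn with `<polygon>`. Its stroke #ff0000 means score at S488, F1795. After flipping Y the toolpath is (268.0313,59.4790) → (275.4016,67.4203) → (278.5938,57.0667) → (268.0313,59.4790), returning to the start.

G21
G90
G0 X52.1626 Y115.3564
M4 S488
G01 X157.7376 Y94.0718 F1795
G01 X183.0426 Y68.7724
G0 X252.1173 Y72.6065
M4 S488
G01 X249.8237 Y101.4354 F1795
G01 X245.8880 Y127.2057
G01 X240.3100 Y149.9174
G01 X233.0898 Y169.5705
G01 X224.2275 Y186.1651
G0 X109.6921 Y158.8260
M4 S488
G01 X114.7480 Y143.9632 F1795
G01 X112.7198 Y119.2994
G01 X107.7549 Y91.2096
G01 X104.0010 Y66.0689
G01 X105.6055 Y50.2524
G0 X65.2784 Y120.8628
M4 S488
G01 X192.2934 Y120.8628 F1795
G01 X192.2934 Y83.5436
G01 X65.2784 Y83.5436
G01 X65.2784 Y120.8628
G0 X202.9818 Y127.6236
M4 S488
G01 X175.9368 Y133.5690 F1795
G01 X148.5827 Y134.9466
G01 X120.9194 Y131.7564
G01 X92.9471 Y123.9985
G01 X64.6656 Y111.6728
G0 X268.0313 Y59.4790
M4 S488
G01 X275.4016 Y67.4203 F1795
G01 X278.5938 Y57.0667
G01 X268.0313 Y59.4790
M5
G0 X0.0000 Y0.0000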